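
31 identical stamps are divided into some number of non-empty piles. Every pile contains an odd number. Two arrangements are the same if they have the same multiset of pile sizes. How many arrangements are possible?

340

Systematic enumeration (by largest part, then next-largest, …) yields 340.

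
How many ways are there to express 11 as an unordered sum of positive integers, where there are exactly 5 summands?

They are:
7,1,1,1,1
6,2,1,1,1
5,3,1,1,1
5,2,2,1,1
4,4,1,1,1
4,3,2,1,1
4,2,2,2,1
3,3,3,1,1
3,3,2,2,1
3,2,2,2,2

10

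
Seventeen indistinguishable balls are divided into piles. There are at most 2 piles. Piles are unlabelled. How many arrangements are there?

9

They are:
17
16 + 1
15 + 2
14 + 3
13 + 4
12 + 5
11 + 6
10 + 7
9 + 8
Counting gives 9.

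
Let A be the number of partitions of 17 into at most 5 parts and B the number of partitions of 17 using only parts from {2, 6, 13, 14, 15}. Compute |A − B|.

117

Partitions of 17 into at most 5 parts: 119.
Partitions of 17 using only parts from {2, 6, 13, 14, 15}: 2.
|119 − 2| = 117.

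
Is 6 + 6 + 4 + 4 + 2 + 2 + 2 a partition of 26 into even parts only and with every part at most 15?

The parts sum to 26, and the condition 'every summand is even' holds; the condition 'no summand exceeds 15' holds.

Yes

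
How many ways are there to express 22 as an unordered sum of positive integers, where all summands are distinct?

89

There are 89 such partitions.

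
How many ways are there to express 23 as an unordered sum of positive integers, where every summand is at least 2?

253

There are 253 such partitions.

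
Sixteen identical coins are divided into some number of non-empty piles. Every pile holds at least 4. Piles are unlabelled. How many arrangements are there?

11

Listing the qualifying partitions of 16:
16
4,12
5,11
6,10
7,9
8,8
4,4,8
4,5,7
4,6,6
5,5,6
4,4,4,4
That's 11 in total.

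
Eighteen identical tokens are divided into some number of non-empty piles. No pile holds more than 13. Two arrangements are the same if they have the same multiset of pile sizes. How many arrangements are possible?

373

Systematic enumeration (by largest part, then next-largest, …) yields 373.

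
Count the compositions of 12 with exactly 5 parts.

330

A composition of 12 into 5 positive parts is chosen by placing 4 dividers among the 11 gaps between 12 units: C(11,4) = 330.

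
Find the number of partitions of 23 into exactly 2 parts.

11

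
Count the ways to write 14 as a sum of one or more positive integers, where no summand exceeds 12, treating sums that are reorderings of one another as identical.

A full systematic count gives 133.

133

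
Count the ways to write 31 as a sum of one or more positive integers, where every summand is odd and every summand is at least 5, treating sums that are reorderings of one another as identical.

14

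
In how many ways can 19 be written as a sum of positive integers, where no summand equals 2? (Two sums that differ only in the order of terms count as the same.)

Direct enumeration gives 193 partitions.

193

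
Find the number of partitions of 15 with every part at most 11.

169

Systematic enumeration (by largest part, then next-largest, …) yields 169.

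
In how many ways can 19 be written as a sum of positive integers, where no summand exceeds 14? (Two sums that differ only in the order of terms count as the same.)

Enumerating by decreasing first part gives 478 partitions in all.

478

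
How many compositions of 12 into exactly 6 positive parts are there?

A composition of 12 into 6 positive parts is chosen by placing 5 dividers among the 11 gaps between 12 units: C(11,5) = 462.

462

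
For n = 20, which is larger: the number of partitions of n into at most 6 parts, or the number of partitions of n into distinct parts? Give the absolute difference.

218

Partitions of 20 into at most 6 parts: 282.
Partitions of 20 into distinct parts: 64.
|282 − 64| = 218.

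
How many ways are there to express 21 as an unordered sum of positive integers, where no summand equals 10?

736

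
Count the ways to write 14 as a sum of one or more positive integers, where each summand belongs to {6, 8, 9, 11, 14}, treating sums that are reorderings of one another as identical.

The partitions of 14 that satisfy the conditions:
14
8, 6

2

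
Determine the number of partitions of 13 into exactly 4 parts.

18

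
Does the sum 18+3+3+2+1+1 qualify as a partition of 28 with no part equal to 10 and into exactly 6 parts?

Yes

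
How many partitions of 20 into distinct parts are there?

A partial list (first 12 by largest part):
20
19,1
18,2
17,3
17,2,1
16,4
16,3,1
15,5
15,4,1
15,3,2
14,6
14,5,1
…and 52 more, for 64 total.

64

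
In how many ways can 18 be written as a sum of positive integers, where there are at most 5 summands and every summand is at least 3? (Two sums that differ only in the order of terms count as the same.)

32

A partial list (first 12 by largest part):
18
15 + 3
14 + 4
13 + 5
12 + 6
12 + 3 + 3
11 + 7
11 + 4 + 3
10 + 8
10 + 5 + 3
10 + 4 + 4
9 + 9
…and 20 more, for 32 total.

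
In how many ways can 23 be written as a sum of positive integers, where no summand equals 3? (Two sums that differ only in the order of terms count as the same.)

628

Direct enumeration gives 628 partitions.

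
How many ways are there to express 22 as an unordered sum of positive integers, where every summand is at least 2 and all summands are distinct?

A partial list (first 12 by largest part):
22
2,20
3,19
4,18
5,17
2,3,17
6,16
2,4,16
7,15
2,5,15
3,4,15
8,14
…and 36 more, for 48 total.

48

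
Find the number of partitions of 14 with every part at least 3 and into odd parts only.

4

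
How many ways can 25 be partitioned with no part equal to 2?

Direct enumeration gives 703 partitions.

703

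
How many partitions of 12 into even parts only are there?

11

They are:
12
10, 2
8, 4
8, 2, 2
6, 6
6, 4, 2
6, 2, 2, 2
4, 4, 4
4, 4, 2, 2
4, 2, 2, 2, 2
2, 2, 2, 2, 2, 2
That's 11 in total.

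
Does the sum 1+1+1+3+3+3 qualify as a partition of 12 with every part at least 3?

No

The parts sum to 12, and the condition 'every summand is at least 3' is violated.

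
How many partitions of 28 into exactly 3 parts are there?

A partial list (first 12 by largest part):
26,1,1
25,2,1
24,3,1
24,2,2
23,4,1
23,3,2
22,5,1
22,4,2
22,3,3
21,6,1
21,5,2
21,4,3
…and 53 more, for 65 total.

65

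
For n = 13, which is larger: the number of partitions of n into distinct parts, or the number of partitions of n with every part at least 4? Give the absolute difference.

13

Partitions of 13 into distinct parts: 18.
Partitions of 13 with every part at least 4: 5.
|18 − 5| = 13.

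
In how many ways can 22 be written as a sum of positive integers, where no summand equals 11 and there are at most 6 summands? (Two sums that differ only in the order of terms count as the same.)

354

A full systematic count gives 354.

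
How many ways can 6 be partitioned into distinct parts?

They are:
6
5,1
4,2
3,2,1

4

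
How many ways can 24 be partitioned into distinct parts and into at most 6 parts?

Counting exhaustively, 122 partitions satisfy the conditions.

122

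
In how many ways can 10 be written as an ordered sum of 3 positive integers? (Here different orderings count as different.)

Equivalently, choose which 2 of the 9 gaps become plus signs: C(9,2) = 36.

36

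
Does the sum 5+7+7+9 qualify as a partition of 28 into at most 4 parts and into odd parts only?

Yes

The parts sum to 28, and the condition 'there are at most 4 summands' holds; the condition 'every summand is odd' holds.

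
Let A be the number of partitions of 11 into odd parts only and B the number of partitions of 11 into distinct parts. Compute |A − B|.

0

Partitions of 11 into odd parts only: 12.
Partitions of 11 into distinct parts: 12.
|12 − 12| = 0.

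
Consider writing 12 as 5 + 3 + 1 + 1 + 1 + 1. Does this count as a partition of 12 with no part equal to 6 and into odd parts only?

Yes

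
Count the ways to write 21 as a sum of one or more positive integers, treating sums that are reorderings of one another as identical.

792

There are 792 such partitions.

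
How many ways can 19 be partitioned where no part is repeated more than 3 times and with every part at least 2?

86

Systematic enumeration (by largest part, then next-largest, …) yields 86.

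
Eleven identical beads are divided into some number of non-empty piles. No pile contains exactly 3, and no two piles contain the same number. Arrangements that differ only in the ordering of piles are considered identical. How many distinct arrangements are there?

8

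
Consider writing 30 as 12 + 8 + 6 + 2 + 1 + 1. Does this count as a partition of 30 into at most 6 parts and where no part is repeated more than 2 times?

The parts sum to 30, and the condition 'there are at most 6 summands' holds; the condition 'no summand is used more than 2 times' holds.

Yes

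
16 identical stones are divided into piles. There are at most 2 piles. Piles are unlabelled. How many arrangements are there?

9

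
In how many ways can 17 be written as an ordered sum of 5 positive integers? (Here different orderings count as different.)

1820

By stars and bars with positive parts, the count is C(16,4) = 1820.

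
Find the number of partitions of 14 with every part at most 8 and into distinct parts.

Enumerating:
8+6
8+5+1
8+4+2
8+3+2+1
7+6+1
7+5+2
7+4+3
7+4+2+1
6+5+3
6+5+2+1
6+4+3+1
5+4+3+2
That's 12 in total.

12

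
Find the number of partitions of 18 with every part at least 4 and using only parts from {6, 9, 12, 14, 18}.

4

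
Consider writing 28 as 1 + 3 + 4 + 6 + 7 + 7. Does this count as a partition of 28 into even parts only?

No

The parts sum to 28, and the condition 'every summand is even' is violated.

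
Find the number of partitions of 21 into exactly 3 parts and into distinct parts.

27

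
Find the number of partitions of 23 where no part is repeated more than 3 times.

592

Enumerating by decreasing first part gives 592 partitions in all.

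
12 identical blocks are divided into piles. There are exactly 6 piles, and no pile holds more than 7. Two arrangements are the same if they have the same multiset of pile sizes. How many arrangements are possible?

They are:
7,1,1,1,1,1
6,2,1,1,1,1
5,3,1,1,1,1
5,2,2,1,1,1
4,4,1,1,1,1
4,3,2,1,1,1
4,2,2,2,1,1
3,3,3,1,1,1
3,3,2,2,1,1
3,2,2,2,2,1
2,2,2,2,2,2

11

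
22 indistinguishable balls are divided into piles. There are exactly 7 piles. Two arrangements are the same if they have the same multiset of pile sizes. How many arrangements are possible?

131

Systematic enumeration (by largest part, then next-largest, …) yields 131.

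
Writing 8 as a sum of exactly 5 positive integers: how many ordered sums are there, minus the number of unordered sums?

32

Compositions: C(7,4) = 35.
Unordered (partitions into 5 parts): 3.
Difference: 35 − 3 = 32.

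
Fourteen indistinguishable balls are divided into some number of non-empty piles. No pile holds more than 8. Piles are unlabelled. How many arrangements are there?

Systematic enumeration (by largest part, then next-largest, …) yields 116.

116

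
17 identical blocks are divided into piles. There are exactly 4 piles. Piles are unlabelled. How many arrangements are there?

There are too many to list fully; the first 12 (by largest part) are:
14 + 1 + 1 + 1
13 + 2 + 1 + 1
12 + 3 + 1 + 1
12 + 2 + 2 + 1
11 + 4 + 1 + 1
11 + 3 + 2 + 1
11 + 2 + 2 + 2
10 + 5 + 1 + 1
10 + 4 + 2 + 1
10 + 3 + 3 + 1
10 + 3 + 2 + 2
9 + 6 + 1 + 1
…and 27 more, for 39 total.

39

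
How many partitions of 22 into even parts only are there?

56

A partial list (first 12 by largest part):
22
20 + 2
18 + 4
18 + 2 + 2
16 + 6
16 + 4 + 2
16 + 2 + 2 + 2
14 + 8
14 + 6 + 2
14 + 4 + 4
14 + 4 + 2 + 2
14 + 2 + 2 + 2 + 2
…and 44 more, for 56 total.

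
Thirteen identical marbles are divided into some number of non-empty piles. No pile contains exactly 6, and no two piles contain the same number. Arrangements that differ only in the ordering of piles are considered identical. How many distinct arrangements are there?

14

Listing the qualifying partitions of 13:
13
12, 1
11, 2
10, 3
10, 2, 1
9, 4
9, 3, 1
8, 5
8, 4, 1
8, 3, 2
7, 5, 1
7, 4, 2
7, 3, 2, 1
5, 4, 3, 1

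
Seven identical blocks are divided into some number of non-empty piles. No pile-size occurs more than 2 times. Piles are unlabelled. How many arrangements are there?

9

They are:
7
1,6
2,5
1,1,5
3,4
1,2,4
1,3,3
2,2,3
1,1,2,3
Counting gives 9.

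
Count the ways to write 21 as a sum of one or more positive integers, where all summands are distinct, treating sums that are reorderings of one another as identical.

76

A full systematic count gives 76.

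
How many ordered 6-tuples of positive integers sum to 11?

252

Place 5 bars in the 10 internal gaps of a row of 11 dots: C(10,5) = 252.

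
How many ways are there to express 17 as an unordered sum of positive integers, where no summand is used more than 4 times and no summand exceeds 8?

145

A full systematic count gives 145.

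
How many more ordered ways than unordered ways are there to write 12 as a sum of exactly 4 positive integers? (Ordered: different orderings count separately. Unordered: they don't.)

Compositions: C(11,3) = 165.
Partitions of 12 into exactly 4 parts: 15.
Difference: 165 − 15 = 150.

150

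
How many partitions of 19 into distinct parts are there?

54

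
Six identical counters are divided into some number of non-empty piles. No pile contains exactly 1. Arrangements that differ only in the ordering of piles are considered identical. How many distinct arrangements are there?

Listing the qualifying partitions of 6:
6
4 + 2
3 + 3
2 + 2 + 2
That's 4 in total.

4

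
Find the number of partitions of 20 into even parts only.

42

There are too many to list fully; the first 12 (by largest part) are:
20
2, 18
4, 16
2, 2, 16
6, 14
2, 4, 14
2, 2, 2, 14
8, 12
2, 6, 12
4, 4, 12
2, 2, 4, 12
2, 2, 2, 2, 12
…and 30 more, for 42 total.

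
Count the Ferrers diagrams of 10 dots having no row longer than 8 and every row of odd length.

Enumerating:
7 + 3
7 + 1 + 1 + 1
5 + 5
5 + 3 + 1 + 1
5 + 1 + 1 + 1 + 1 + 1
3 + 3 + 3 + 1
3 + 3 + 1 + 1 + 1 + 1
3 + 1 + 1 + 1 + 1 + 1 + 1 + 1
1 + 1 + 1 + 1 + 1 + 1 + 1 + 1 + 1 + 1

9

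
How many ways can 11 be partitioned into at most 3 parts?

They are:
11
10+1
9+2
9+1+1
8+3
8+2+1
7+4
7+3+1
7+2+2
6+5
6+4+1
6+3+2
5+5+1
5+4+2
5+3+3
4+4+3
Counting gives 16.

16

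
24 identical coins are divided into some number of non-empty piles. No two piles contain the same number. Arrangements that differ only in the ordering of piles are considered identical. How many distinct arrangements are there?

There are 122 such partitions.

122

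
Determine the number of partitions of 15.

A full systematic count gives 176.

176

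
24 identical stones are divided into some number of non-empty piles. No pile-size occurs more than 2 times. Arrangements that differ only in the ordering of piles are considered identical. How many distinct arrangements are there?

Direct enumeration gives 431 partitions.

431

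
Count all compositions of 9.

The number of compositions of n is 2^(n−1); here 2^8 = 256.

256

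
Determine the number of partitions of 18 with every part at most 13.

Enumerating by decreasing first part gives 373 partitions in all.

373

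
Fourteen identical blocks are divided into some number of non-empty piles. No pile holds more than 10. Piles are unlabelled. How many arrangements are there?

128

Systematic enumeration (by largest part, then next-largest, …) yields 128.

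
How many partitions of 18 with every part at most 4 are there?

84

There are 84 such partitions.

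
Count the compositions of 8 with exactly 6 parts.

By stars and bars with positive parts, the count is C(7,5) = 21.

21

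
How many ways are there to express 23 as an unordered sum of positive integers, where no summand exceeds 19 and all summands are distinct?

Counting exhaustively, 99 partitions satisfy the conditions.

99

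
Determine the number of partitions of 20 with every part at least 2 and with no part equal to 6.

103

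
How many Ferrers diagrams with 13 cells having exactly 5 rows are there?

18

The partitions of 13 that satisfy the conditions:
9,1,1,1,1
8,2,1,1,1
7,3,1,1,1
7,2,2,1,1
6,4,1,1,1
6,3,2,1,1
6,2,2,2,1
5,5,1,1,1
5,4,2,1,1
5,3,3,1,1
5,3,2,2,1
5,2,2,2,2
4,4,3,1,1
4,4,2,2,1
4,3,3,2,1
4,3,2,2,2
3,3,3,3,1
3,3,3,2,2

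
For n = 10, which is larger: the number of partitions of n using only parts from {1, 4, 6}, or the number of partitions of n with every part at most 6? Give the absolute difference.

30

Partitions of 10 using only parts from {1, 4, 6}: 5.
Partitions of 10 with every part at most 6: 35.
|5 − 35| = 30.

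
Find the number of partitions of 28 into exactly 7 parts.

436

There are 436 such partitions.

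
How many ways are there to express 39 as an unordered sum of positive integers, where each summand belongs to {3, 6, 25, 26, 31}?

Enumerating:
6, 6, 6, 6, 6, 6, 3
6, 6, 6, 6, 6, 3, 3, 3
6, 6, 6, 6, 3, 3, 3, 3, 3
6, 6, 6, 3, 3, 3, 3, 3, 3, 3
6, 6, 3, 3, 3, 3, 3, 3, 3, 3, 3
6, 3, 3, 3, 3, 3, 3, 3, 3, 3, 3, 3
3, 3, 3, 3, 3, 3, 3, 3, 3, 3, 3, 3, 3

7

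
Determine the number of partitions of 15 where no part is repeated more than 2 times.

There are too many to list fully; the first 12 (by largest part) are:
15
14, 1
13, 2
13, 1, 1
12, 3
12, 2, 1
11, 4
11, 3, 1
11, 2, 2
11, 2, 1, 1
10, 5
10, 4, 1
…and 58 more, for 70 total.

70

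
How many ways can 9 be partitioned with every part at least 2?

Enumerating:
9
7+2
6+3
5+4
5+2+2
4+3+2
3+3+3
3+2+2+2
That's 8 in total.

8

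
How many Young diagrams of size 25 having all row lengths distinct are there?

142

Enumerating by decreasing first part gives 142 partitions in all.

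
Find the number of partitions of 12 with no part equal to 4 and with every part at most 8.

There are too many to list fully; the first 12 (by largest part) are:
1 + 3 + 8
2 + 2 + 8
1 + 1 + 2 + 8
1 + 1 + 1 + 1 + 8
5 + 7
2 + 3 + 7
1 + 1 + 3 + 7
1 + 2 + 2 + 7
1 + 1 + 1 + 2 + 7
1 + 1 + 1 + 1 + 1 + 7
6 + 6
1 + 5 + 6
…and 36 more, for 48 total.

48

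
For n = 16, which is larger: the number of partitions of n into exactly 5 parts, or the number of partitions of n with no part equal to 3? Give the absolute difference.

Partitions of 16 into exactly 5 parts: 37.
Partitions of 16 with no part equal to 3: 130.
|37 − 130| = 93.

93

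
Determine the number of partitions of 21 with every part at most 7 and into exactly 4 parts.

10

They are:
7 + 7 + 6 + 1
7 + 7 + 5 + 2
7 + 7 + 4 + 3
7 + 6 + 6 + 2
7 + 6 + 5 + 3
7 + 6 + 4 + 4
7 + 5 + 5 + 4
6 + 6 + 6 + 3
6 + 6 + 5 + 4
6 + 5 + 5 + 5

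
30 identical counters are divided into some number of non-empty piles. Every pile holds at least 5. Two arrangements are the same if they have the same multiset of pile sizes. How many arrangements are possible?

70

A partial list (first 12 by largest part):
30
25,5
24,6
23,7
22,8
21,9
20,10
20,5,5
19,11
19,6,5
18,12
18,7,5
…and 58 more, for 70 total.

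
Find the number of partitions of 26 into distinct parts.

165

Systematic enumeration (by largest part, then next-largest, …) yields 165.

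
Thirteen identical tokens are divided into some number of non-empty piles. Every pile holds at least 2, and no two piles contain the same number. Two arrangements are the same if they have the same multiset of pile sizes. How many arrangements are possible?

Listing the qualifying partitions of 13:
13
11+2
10+3
9+4
8+5
8+3+2
7+6
7+4+2
6+5+2
6+4+3
That's 10 in total.

10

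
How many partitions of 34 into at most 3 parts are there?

114

There are 114 such partitions.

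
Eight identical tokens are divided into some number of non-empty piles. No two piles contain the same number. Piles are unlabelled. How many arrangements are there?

The partitions of 8 that satisfy the conditions:
8
7,1
6,2
5,3
5,2,1
4,3,1

6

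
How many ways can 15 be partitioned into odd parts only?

27

A partial list (first 12 by largest part):
15
13+1+1
11+3+1
11+1+1+1+1
9+5+1
9+3+3
9+3+1+1+1
9+1+1+1+1+1+1
7+7+1
7+5+3
7+5+1+1+1
7+3+3+1+1
…and 15 more, for 27 total.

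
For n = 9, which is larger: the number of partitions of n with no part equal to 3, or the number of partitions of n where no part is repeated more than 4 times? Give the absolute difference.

Partitions of 9 with no part equal to 3: 19.
Partitions of 9 where no part is repeated more than 4 times: 25.
|19 − 25| = 6.

6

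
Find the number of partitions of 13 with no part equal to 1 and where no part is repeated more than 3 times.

22

Enumerating:
13
2, 11
3, 10
4, 9
2, 2, 9
5, 8
2, 3, 8
6, 7
2, 4, 7
3, 3, 7
2, 2, 2, 7
2, 5, 6
3, 4, 6
2, 2, 3, 6
3, 5, 5
4, 4, 5
2, 2, 4, 5
2, 3, 3, 5
2, 3, 4, 4
3, 3, 3, 4
2, 2, 2, 3, 4
2, 2, 3, 3, 3
That's 22 in total.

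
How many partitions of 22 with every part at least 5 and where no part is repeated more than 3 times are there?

18

Listing the qualifying partitions of 22:
22
17, 5
16, 6
15, 7
14, 8
13, 9
12, 10
12, 5, 5
11, 11
11, 6, 5
10, 7, 5
10, 6, 6
9, 8, 5
9, 7, 6
8, 8, 6
8, 7, 7
7, 5, 5, 5
6, 6, 5, 5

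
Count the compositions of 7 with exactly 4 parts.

A composition of 7 into 4 positive parts is chosen by placing 3 dividers among the 6 gaps between 7 units: C(6,3) = 20.

20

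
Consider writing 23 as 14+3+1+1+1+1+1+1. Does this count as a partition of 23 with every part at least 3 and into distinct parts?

No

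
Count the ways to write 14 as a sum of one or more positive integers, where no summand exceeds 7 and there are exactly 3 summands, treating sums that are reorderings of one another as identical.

7

The partitions of 14 that satisfy the conditions:
7,6,1
7,5,2
7,4,3
6,6,2
6,5,3
6,4,4
5,5,4
Counting gives 7.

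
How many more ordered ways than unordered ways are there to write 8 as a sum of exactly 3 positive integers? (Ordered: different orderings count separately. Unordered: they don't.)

Ordered (compositions into 3 parts): C(7,2) = 21.
Unordered (partitions into 3 parts): 5.
Difference: 21 − 5 = 16.

16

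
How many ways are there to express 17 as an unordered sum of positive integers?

297

Systematic enumeration (by largest part, then next-largest, …) yields 297.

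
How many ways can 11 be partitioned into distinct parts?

12

Listing the qualifying partitions of 11:
11
10,1
9,2
8,3
8,2,1
7,4
7,3,1
6,5
6,4,1
6,3,2
5,4,2
5,3,2,1
Counting gives 12.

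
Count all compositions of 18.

131072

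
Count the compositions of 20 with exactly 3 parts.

171

A composition of 20 into 3 positive parts is chosen by placing 2 dividers among the 19 gaps between 20 units: C(19,2) = 171.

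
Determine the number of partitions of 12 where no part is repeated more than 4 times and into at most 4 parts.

34

There are too many to list fully; the first 12 (by largest part) are:
12
11, 1
10, 2
10, 1, 1
9, 3
9, 2, 1
9, 1, 1, 1
8, 4
8, 3, 1
8, 2, 2
8, 2, 1, 1
7, 5
…and 22 more, for 34 total.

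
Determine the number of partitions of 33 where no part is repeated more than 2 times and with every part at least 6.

There are too many to list fully; the first 12 (by largest part) are:
33
27, 6
26, 7
25, 8
24, 9
23, 10
22, 11
21, 12
21, 6, 6
20, 13
20, 7, 6
19, 14
…and 40 more, for 52 total.

52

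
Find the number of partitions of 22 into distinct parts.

89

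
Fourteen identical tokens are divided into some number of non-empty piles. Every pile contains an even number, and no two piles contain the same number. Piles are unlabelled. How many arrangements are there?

5

Enumerating:
14
12,2
10,4
8,6
8,4,2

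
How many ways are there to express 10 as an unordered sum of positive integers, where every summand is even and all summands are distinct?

They are:
10
8+2
6+4
Counting gives 3.

3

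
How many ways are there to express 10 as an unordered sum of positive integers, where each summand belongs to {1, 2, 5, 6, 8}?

The partitions of 10 that satisfy the conditions:
8,2
8,1,1
6,2,2
6,2,1,1
6,1,1,1,1
5,5
5,2,2,1
5,2,1,1,1
5,1,1,1,1,1
2,2,2,2,2
2,2,2,2,1,1
2,2,2,1,1,1,1
2,2,1,1,1,1,1,1
2,1,1,1,1,1,1,1,1
1,1,1,1,1,1,1,1,1,1
Counting gives 15.

15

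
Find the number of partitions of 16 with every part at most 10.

A full systematic count gives 212.

212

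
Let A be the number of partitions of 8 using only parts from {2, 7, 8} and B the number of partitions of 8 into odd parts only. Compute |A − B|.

Partitions of 8 using only parts from {2, 7, 8}: 2.
Partitions of 8 into odd parts only: 6.
|2 − 6| = 4.

4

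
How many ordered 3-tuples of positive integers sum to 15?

Place 2 bars in the 14 internal gaps of a row of 15 dots: C(14,2) = 91.

91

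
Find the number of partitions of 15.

176

Direct enumeration gives 176 partitions.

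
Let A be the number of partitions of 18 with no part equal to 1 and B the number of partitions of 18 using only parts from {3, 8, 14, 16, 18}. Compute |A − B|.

Partitions of 18 with no part equal to 1: 88.
Partitions of 18 using only parts from {3, 8, 14, 16, 18}: 2.
|88 − 2| = 86.

86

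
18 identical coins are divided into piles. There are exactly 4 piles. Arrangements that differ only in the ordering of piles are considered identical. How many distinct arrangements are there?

A partial list (first 12 by largest part):
15+1+1+1
14+2+1+1
13+3+1+1
13+2+2+1
12+4+1+1
12+3+2+1
12+2+2+2
11+5+1+1
11+4+2+1
11+3+3+1
11+3+2+2
10+6+1+1
…and 35 more, for 47 total.

47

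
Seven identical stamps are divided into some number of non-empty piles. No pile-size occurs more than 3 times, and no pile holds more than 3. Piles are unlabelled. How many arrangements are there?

5

The partitions of 7 that satisfy the conditions:
3, 3, 1
3, 2, 2
3, 2, 1, 1
2, 2, 2, 1
2, 2, 1, 1, 1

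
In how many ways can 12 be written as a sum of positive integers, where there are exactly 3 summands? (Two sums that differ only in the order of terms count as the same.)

12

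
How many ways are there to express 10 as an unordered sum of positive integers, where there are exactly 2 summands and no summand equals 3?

4

Enumerating:
9 + 1
8 + 2
6 + 4
5 + 5
Counting gives 4.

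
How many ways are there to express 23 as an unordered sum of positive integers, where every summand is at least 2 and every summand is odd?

15

They are:
23
17,3,3
15,5,3
13,7,3
13,5,5
11,9,3
11,7,5
11,3,3,3,3
9,9,5
9,7,7
9,5,3,3,3
7,7,3,3,3
7,5,5,3,3
5,5,5,5,3
5,3,3,3,3,3,3
That's 15 in total.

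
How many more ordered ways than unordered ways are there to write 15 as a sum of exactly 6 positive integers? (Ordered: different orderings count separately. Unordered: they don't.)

1976

Compositions: C(14,5) = 2002.
Unordered (partitions into 6 parts): 26.
Difference: 2002 − 26 = 1976.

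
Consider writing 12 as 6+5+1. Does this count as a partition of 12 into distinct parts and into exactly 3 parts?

The parts sum to 12, and the condition 'all summands are distinct' holds; the condition 'there are exactly 3 summands' holds.

Yes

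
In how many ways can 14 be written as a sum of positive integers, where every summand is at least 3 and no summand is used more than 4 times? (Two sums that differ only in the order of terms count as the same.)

13

Listing the qualifying partitions of 14:
14
3, 11
4, 10
5, 9
6, 8
3, 3, 8
7, 7
3, 4, 7
3, 5, 6
4, 4, 6
4, 5, 5
3, 3, 3, 5
3, 3, 4, 4
That's 13 in total.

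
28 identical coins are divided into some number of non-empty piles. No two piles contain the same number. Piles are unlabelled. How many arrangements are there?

Direct enumeration gives 222 partitions.

222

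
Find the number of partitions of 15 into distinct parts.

27

There are too many to list fully; the first 12 (by largest part) are:
15
1+14
2+13
3+12
1+2+12
4+11
1+3+11
5+10
1+4+10
2+3+10
6+9
1+5+9
…and 15 more, for 27 total.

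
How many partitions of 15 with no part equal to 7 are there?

Systematic enumeration (by largest part, then next-largest, …) yields 154.

154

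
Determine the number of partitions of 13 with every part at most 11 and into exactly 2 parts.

5

They are:
2,11
3,10
4,9
5,8
6,7
Counting gives 5.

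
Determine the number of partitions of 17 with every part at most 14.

Direct enumeration gives 293 partitions.

293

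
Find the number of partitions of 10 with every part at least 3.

They are:
10
7+3
6+4
5+5
4+3+3
Counting gives 5.

5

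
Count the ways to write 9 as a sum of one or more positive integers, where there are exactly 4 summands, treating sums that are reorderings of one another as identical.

6

Enumerating:
1+1+1+6
1+1+2+5
1+1+3+4
1+2+2+4
1+2+3+3
2+2+2+3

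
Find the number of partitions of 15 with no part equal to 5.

There are 134 such partitions.

134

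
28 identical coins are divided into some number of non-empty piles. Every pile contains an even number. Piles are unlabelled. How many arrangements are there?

135

Systematic enumeration (by largest part, then next-largest, …) yields 135.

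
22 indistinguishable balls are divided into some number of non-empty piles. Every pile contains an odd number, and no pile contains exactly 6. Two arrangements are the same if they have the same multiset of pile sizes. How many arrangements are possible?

89

A full systematic count gives 89.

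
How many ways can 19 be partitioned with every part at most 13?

471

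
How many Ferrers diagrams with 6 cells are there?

The partitions of 6 that satisfy the conditions:
6
5, 1
4, 2
4, 1, 1
3, 3
3, 2, 1
3, 1, 1, 1
2, 2, 2
2, 2, 1, 1
2, 1, 1, 1, 1
1, 1, 1, 1, 1, 1

11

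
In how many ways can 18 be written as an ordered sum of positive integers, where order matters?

There are 17 gaps and each independently is a cut or not, giving 2^17 = 131072.

131072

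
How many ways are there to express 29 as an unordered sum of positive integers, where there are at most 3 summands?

85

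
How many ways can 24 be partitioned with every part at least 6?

Listing the qualifying partitions of 24:
24
18,6
17,7
16,8
15,9
14,10
13,11
12,12
12,6,6
11,7,6
10,8,6
10,7,7
9,9,6
9,8,7
8,8,8
6,6,6,6
That's 16 in total.

16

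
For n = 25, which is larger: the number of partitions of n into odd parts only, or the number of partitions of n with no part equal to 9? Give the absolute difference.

1585

Partitions of 25 into odd parts only: 142.
Partitions of 25 with no part equal to 9: 1727.
|142 − 1727| = 1585.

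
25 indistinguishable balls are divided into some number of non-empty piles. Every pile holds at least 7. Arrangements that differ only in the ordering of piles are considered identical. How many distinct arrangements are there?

11

Listing the qualifying partitions of 25:
25
18+7
17+8
16+9
15+10
14+11
13+12
11+7+7
10+8+7
9+9+7
9+8+8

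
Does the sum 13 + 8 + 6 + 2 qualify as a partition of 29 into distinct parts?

The parts sum to 29, and the condition 'all summands are distinct' holds.

Yes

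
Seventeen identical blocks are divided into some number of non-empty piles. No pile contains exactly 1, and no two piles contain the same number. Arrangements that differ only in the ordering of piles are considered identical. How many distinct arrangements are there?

Listing the qualifying partitions of 17:
17
2, 15
3, 14
4, 13
5, 12
2, 3, 12
6, 11
2, 4, 11
7, 10
2, 5, 10
3, 4, 10
8, 9
2, 6, 9
3, 5, 9
2, 7, 8
3, 6, 8
4, 5, 8
2, 3, 4, 8
4, 6, 7
2, 3, 5, 7
2, 4, 5, 6
That's 21 in total.

21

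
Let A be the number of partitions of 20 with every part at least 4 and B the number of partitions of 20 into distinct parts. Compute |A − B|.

Partitions of 20 with every part at least 4: 24.
Partitions of 20 into distinct parts: 64.
|24 − 64| = 40.

40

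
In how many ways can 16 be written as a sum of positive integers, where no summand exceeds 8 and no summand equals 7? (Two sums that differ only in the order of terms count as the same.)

Counting exhaustively, 157 partitions satisfy the conditions.

157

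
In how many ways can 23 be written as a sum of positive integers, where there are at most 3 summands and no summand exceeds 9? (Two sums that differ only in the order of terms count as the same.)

The partitions of 23 that satisfy the conditions:
9 + 9 + 5
9 + 8 + 6
9 + 7 + 7
8 + 8 + 7
That's 4 in total.

4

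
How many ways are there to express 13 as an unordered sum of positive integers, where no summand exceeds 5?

There are too many to list fully; the first 12 (by largest part) are:
5, 5, 3
5, 5, 2, 1
5, 5, 1, 1, 1
5, 4, 4
5, 4, 3, 1
5, 4, 2, 2
5, 4, 2, 1, 1
5, 4, 1, 1, 1, 1
5, 3, 3, 2
5, 3, 3, 1, 1
5, 3, 2, 2, 1
5, 3, 2, 1, 1, 1
…and 45 more, for 57 total.

57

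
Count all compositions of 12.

2048

Each of the 11 gaps between 12 units is either a break or not: 2^11 = 2048.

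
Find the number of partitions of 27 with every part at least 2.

Direct enumeration gives 574 partitions.

574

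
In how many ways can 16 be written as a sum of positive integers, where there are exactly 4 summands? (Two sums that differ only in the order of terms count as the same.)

34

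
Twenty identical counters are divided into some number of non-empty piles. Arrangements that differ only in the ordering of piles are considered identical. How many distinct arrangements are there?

627

Systematic enumeration (by largest part, then next-largest, …) yields 627.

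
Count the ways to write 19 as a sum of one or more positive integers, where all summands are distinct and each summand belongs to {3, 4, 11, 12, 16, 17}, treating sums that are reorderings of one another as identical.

2

They are:
16, 3
12, 4, 3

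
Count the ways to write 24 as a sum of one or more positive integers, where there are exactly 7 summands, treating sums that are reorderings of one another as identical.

201

A full systematic count gives 201.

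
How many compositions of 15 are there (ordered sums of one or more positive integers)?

16384

There are 14 gaps and each independently is a cut or not, giving 2^14 = 16384.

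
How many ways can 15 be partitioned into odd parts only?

27

There are too many to list fully; the first 12 (by largest part) are:
15
13+1+1
11+3+1
11+1+1+1+1
9+5+1
9+3+3
9+3+1+1+1
9+1+1+1+1+1+1
7+7+1
7+5+3
7+5+1+1+1
7+3+3+1+1
…and 15 more, for 27 total.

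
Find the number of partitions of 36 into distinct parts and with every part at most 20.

531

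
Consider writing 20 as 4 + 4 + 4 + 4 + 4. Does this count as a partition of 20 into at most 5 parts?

The parts sum to 20, and the condition 'there are at most 5 summands' holds.

Yes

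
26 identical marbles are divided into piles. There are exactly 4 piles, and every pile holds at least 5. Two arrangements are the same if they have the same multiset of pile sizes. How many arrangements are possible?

Listing the qualifying partitions of 26:
5 + 5 + 5 + 11
5 + 5 + 6 + 10
5 + 5 + 7 + 9
5 + 6 + 6 + 9
5 + 5 + 8 + 8
5 + 6 + 7 + 8
6 + 6 + 6 + 8
5 + 7 + 7 + 7
6 + 6 + 7 + 7

9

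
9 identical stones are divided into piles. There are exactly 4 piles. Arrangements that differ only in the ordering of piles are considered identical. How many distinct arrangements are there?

6

They are:
6+1+1+1
5+2+1+1
4+3+1+1
4+2+2+1
3+3+2+1
3+2+2+2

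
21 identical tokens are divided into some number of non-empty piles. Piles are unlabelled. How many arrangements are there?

Systematic enumeration (by largest part, then next-largest, …) yields 792.

792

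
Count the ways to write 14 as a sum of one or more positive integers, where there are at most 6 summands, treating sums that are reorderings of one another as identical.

90

A full systematic count gives 90.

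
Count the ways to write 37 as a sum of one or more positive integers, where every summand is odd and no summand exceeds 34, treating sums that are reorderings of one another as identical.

758

There are 758 such partitions.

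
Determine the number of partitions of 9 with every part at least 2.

Enumerating:
9
7+2
6+3
5+4
5+2+2
4+3+2
3+3+3
3+2+2+2

8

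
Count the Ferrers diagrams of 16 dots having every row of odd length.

32

There are too many to list fully; the first 12 (by largest part) are:
15, 1
13, 3
13, 1, 1, 1
11, 5
11, 3, 1, 1
11, 1, 1, 1, 1, 1
9, 7
9, 5, 1, 1
9, 3, 3, 1
9, 3, 1, 1, 1, 1
9, 1, 1, 1, 1, 1, 1, 1
7, 7, 1, 1
…and 20 more, for 32 total.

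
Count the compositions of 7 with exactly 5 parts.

By stars and bars with positive parts, the count is C(6,4) = 15.

15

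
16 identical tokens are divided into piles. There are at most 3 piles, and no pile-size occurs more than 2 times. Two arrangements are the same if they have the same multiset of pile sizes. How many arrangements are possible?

30

A partial list (first 12 by largest part):
16
1,15
2,14
1,1,14
3,13
1,2,13
4,12
1,3,12
2,2,12
5,11
1,4,11
2,3,11
…and 18 more, for 30 total.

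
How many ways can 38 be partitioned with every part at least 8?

There are too many to list fully; the first 12 (by largest part) are:
38
30+8
29+9
28+10
27+11
26+12
25+13
24+14
23+15
22+16
22+8+8
21+17
…and 34 more, for 46 total.

46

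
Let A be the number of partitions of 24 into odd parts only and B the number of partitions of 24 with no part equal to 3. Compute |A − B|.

Partitions of 24 into odd parts only: 122.
Partitions of 24 with no part equal to 3: 783.
|122 − 783| = 661.

661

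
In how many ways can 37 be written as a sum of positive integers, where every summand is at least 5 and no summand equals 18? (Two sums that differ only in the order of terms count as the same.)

There are 192 such partitions.

192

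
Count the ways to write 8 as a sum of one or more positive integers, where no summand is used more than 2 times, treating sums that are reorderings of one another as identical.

Enumerating:
8
7,1
6,2
6,1,1
5,3
5,2,1
4,4
4,3,1
4,2,2
4,2,1,1
3,3,2
3,3,1,1
3,2,2,1

13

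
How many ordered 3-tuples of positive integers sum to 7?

15

Equivalently, choose which 2 of the 6 gaps become plus signs: C(6,2) = 15.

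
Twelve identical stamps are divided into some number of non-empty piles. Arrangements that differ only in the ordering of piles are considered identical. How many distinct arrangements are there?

77

A full systematic count gives 77.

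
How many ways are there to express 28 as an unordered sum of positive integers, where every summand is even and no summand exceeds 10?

70

A partial list (first 12 by largest part):
10, 10, 8
10, 10, 6, 2
10, 10, 4, 4
10, 10, 4, 2, 2
10, 10, 2, 2, 2, 2
10, 8, 8, 2
10, 8, 6, 4
10, 8, 6, 2, 2
10, 8, 4, 4, 2
10, 8, 4, 2, 2, 2
10, 8, 2, 2, 2, 2, 2
10, 6, 6, 6
…and 58 more, for 70 total.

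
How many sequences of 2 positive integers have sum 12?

11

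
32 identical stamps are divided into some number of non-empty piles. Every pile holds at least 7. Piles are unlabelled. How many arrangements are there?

There are too many to list fully; the first 12 (by largest part) are:
32
7+25
8+24
9+23
10+22
11+21
12+20
13+19
14+18
7+7+18
15+17
7+8+17
…and 20 more, for 32 total.

32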